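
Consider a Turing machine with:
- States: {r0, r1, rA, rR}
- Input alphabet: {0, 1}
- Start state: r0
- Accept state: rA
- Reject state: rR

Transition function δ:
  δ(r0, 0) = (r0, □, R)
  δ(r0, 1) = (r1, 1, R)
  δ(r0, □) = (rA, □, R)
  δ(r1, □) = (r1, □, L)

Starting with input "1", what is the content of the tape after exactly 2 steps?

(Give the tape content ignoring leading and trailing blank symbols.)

Execution trace:
Initial: [r0]1
Step 1: δ(r0, 1) = (r1, 1, R) → 1[r1]□
Step 2: δ(r1, □) = (r1, □, L) → [r1]1□

No transition is defined for δ(r1, 1). By convention the machine halts and rejects.

After 2 steps, the tape (ignoring leading/trailing blanks) is: 1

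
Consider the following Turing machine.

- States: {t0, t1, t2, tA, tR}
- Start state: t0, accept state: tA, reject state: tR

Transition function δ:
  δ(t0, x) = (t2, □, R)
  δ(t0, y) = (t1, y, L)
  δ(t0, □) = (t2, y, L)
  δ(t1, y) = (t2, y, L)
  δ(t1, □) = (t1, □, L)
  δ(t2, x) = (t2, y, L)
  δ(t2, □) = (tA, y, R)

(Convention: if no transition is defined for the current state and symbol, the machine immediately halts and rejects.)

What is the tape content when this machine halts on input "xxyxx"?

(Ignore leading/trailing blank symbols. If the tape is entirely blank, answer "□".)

Execution trace:
Initial: [t0]xxyxx
Step 1: δ(t0, x) = (t2, □, R) → □[t2]xyxx
Step 2: δ(t2, x) = (t2, y, L) → [t2]□yyxx
Step 3: δ(t2, □) = (tA, y, R) → y[tA]yyxx

The machine reaches the accept state tA and halts.

Final tape (ignoring leading/trailing blanks): yyyxx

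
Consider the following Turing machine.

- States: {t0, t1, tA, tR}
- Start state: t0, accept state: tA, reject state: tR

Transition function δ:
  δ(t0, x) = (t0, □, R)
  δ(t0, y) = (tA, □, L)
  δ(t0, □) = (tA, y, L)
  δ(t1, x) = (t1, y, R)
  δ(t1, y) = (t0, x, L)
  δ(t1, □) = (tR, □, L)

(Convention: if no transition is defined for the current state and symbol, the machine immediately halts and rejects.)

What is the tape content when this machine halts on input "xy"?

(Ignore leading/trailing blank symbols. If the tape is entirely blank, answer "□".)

Execution trace:
Initial: [t0]xy
Step 1: δ(t0, x) = (t0, □, R) → □[t0]y
Step 2: δ(t0, y) = (tA, □, L) → [tA]□□

The machine reaches the accept state tA and halts.

Final tape (ignoring leading/trailing blanks): □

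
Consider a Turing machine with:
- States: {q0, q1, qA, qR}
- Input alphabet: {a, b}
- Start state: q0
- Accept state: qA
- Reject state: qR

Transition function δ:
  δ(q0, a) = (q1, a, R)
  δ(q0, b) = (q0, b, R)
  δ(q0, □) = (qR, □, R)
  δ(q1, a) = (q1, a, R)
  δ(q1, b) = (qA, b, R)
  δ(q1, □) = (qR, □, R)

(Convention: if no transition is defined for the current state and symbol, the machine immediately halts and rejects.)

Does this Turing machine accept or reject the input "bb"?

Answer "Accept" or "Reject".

Execution trace:
Initial: [q0]bb
Step 1: δ(q0, b) = (q0, b, R) → b[q0]b
Step 2: δ(q0, b) = (q0, b, R) → bb[q0]□
Step 3: δ(q0, □) = (qR, □, R) → bb□[qR]□

The machine reaches the reject state qR and halts.

Answer: Reject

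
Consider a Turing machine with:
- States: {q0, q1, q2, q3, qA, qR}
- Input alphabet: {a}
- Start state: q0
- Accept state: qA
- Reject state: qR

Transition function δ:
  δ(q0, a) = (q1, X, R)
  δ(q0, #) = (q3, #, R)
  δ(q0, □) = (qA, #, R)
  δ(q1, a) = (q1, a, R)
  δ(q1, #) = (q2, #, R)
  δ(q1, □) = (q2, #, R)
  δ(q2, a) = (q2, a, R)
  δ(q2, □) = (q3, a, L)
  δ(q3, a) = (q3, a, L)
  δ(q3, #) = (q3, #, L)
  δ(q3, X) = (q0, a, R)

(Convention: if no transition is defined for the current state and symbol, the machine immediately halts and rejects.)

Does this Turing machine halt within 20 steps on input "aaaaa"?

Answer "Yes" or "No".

Execution trace:
Initial: [q0]aaaaa
Step 1: δ(q0, a) = (q1, X, R) → X[q1]aaaa
Step 2: δ(q1, a) = (q1, a, R) → Xa[q1]aaa
Step 3: δ(q1, a) = (q1, a, R) → Xaa[q1]aa
Step 4: δ(q1, a) = (q1, a, R) → Xaaa[q1]a
Step 5: δ(q1, a) = (q1, a, R) → Xaaaa[q1]□
Step 6: δ(q1, □) = (q2, #, R) → Xaaaa#[q2]□
Step 7: δ(q2, □) = (q3, a, L) → Xaaaa[q3]#a
Step 8: δ(q3, #) = (q3, #, L) → Xaaa[q3]a#a
Step 9: δ(q3, a) = (q3, a, L) → Xaa[q3]aa#a
Step 10: δ(q3, a) = (q3, a, L) → Xa[q3]aaa#a
Step 11: δ(q3, a) = (q3, a, L) → X[q3]aaaa#a
Step 12: δ(q3, a) = (q3, a, L) → [q3]Xaaaa#a
Step 13: δ(q3, X) = (q0, a, R) → a[q0]aaaa#a
Step 14: δ(q0, a) = (q1, X, R) → aX[q1]aaa#a
Step 15: δ(q1, a) = (q1, a, R) → aXa[q1]aa#a
Step 16: δ(q1, a) = (q1, a, R) → aXaa[q1]a#a
Step 17: δ(q1, a) = (q1, a, R) → aXaaa[q1]#a
Step 18: δ(q1, #) = (q2, #, R) → aXaaa#[q2]a
Step 19: δ(q2, a) = (q2, a, R) → aXaaa#a[q2]□
Step 20: δ(q2, □) = (q3, a, L) → aXaaa#[q3]aa

The machine has not reached a halting state after 20 steps.
The machine did not halt within the 20-step bound.

Answer: No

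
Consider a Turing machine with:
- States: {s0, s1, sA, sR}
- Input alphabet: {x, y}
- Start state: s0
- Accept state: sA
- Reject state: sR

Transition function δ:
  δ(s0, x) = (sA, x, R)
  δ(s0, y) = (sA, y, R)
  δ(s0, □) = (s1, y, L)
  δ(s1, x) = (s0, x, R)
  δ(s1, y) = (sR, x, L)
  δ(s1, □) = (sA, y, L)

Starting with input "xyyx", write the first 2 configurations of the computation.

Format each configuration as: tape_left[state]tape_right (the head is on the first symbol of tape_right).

Transitions applied:
Step 1: δ(s0, x) = (sA, x, R)

The first 2 configurations are:
[s0]xyyx ⊢ x[sA]yyx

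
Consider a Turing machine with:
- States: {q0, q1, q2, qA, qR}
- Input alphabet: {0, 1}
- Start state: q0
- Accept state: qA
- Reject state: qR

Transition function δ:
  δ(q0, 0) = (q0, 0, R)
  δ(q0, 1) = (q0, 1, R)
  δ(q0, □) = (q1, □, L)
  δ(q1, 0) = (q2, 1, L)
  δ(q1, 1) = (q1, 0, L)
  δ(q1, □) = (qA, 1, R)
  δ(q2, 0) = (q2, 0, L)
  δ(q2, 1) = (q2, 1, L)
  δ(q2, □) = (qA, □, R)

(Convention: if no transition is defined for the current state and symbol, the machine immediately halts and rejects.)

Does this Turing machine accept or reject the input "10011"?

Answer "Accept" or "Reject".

Execution trace:
Initial: [q0]10011
Step 1: δ(q0, 1) = (q0, 1, R) → 1[q0]0011
Step 2: δ(q0, 0) = (q0, 0, R) → 10[q0]011
Step 3: δ(q0, 0) = (q0, 0, R) → 100[q0]11
Step 4: δ(q0, 1) = (q0, 1, R) → 1001[q0]1
Step 5: δ(q0, 1) = (q0, 1, R) → 10011[q0]□
Step 6: δ(q0, □) = (q1, □, L) → 1001[q1]1□
Step 7: δ(q1, 1) = (q1, 0, L) → 100[q1]10□
Step 8: δ(q1, 1) = (q1, 0, L) → 10[q1]000□
Step 9: δ(q1, 0) = (q2, 1, L) → 1[q2]0100□
Step 10: δ(q2, 0) = (q2, 0, L) → [q2]10100□
Step 11: δ(q2, 1) = (q2, 1, L) → [q2]□10100□
Step 12: δ(q2, □) = (qA, □, R) → □[qA]10100□

The machine reaches the accept state qA and halts.

Answer: Accept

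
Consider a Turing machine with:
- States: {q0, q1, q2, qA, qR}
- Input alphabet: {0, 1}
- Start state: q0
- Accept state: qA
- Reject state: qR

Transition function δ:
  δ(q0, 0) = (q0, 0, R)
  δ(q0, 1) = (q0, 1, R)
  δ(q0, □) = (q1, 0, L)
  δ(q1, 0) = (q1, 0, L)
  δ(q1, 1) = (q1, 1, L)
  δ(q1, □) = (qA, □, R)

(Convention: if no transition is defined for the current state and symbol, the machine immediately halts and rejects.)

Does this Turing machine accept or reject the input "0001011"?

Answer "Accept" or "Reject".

Execution trace:
Initial: [q0]0001011
Step 1: δ(q0, 0) = (q0, 0, R) → 0[q0]001011
Step 2: δ(q0, 0) = (q0, 0, R) → 00[q0]01011
Step 3: δ(q0, 0) = (q0, 0, R) → 000[q0]1011
Step 4: δ(q0, 1) = (q0, 1, R) → 0001[q0]011
Step 5: δ(q0, 0) = (q0, 0, R) → 00010[q0]11
Step 6: δ(q0, 1) = (q0, 1, R) → 000101[q0]1
Step 7: δ(q0, 1) = (q0, 1, R) → 0001011[q0]□
Step 8: δ(q0, □) = (q1, 0, L) → 000101[q1]10
Step 9: δ(q1, 1) = (q1, 1, L) → 00010[q1]110
Step 10: δ(q1, 1) = (q1, 1, L) → 0001[q1]0110
Step 11: δ(q1, 0) = (q1, 0, L) → 000[q1]10110
Step 12: δ(q1, 1) = (q1, 1, L) → 00[q1]010110
Step 13: δ(q1, 0) = (q1, 0, L) → 0[q1]0010110
Step 14: δ(q1, 0) = (q1, 0, L) → [q1]00010110
Step 15: δ(q1, 0) = (q1, 0, L) → [q1]□00010110
Step 16: δ(q1, □) = (qA, □, R) → □[qA]00010110

The machine reaches the accept state qA and halts.

Answer: Accept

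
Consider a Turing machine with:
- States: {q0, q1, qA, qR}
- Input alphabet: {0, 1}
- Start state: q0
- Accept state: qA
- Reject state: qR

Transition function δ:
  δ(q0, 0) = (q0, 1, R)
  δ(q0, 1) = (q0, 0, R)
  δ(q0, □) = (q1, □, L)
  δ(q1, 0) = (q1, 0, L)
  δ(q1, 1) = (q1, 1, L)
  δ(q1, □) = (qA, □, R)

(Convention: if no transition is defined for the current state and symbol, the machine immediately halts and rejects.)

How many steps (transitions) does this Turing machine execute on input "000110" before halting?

Execution trace:
Initial: [q0]000110
Step 1: δ(q0, 0) = (q0, 1, R) → 1[q0]00110
Step 2: δ(q0, 0) = (q0, 1, R) → 11[q0]0110
Step 3: δ(q0, 0) = (q0, 1, R) → 111[q0]110
Step 4: δ(q0, 1) = (q0, 0, R) → 1110[q0]10
Step 5: δ(q0, 1) = (q0, 0, R) → 11100[q0]0
Step 6: δ(q0, 0) = (q0, 1, R) → 111001[q0]□
Step 7: δ(q0, □) = (q1, □, L) → 11100[q1]1□
Step 8: δ(q1, 1) = (q1, 1, L) → 1110[q1]01□
Step 9: δ(q1, 0) = (q1, 0, L) → 111[q1]001□
Step 10: δ(q1, 0) = (q1, 0, L) → 11[q1]1001□
Step 11: δ(q1, 1) = (q1, 1, L) → 1[q1]11001□
Step 12: δ(q1, 1) = (q1, 1, L) → [q1]111001□
Step 13: δ(q1, 1) = (q1, 1, L) → [q1]□111001□
Step 14: δ(q1, □) = (qA, □, R) → □[qA]111001□

The machine reaches the accept state qA and halts.

The machine executed 14 steps before halting.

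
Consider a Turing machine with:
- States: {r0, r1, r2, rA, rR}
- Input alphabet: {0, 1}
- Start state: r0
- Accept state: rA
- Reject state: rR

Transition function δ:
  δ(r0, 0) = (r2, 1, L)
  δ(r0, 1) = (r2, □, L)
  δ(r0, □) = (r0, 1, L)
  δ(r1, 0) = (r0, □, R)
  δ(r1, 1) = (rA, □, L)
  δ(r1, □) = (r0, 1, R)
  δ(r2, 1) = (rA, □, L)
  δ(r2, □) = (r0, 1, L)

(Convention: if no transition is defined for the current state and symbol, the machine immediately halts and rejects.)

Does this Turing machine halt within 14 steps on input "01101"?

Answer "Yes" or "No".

Execution trace:
Initial: [r0]01101
Step 1: δ(r0, 0) = (r2, 1, L) → [r2]□11101
Step 2: δ(r2, □) = (r0, 1, L) → [r0]□111101
Step 3: δ(r0, □) = (r0, 1, L) → [r0]□1111101
Step 4: δ(r0, □) = (r0, 1, L) → [r0]□11111101
Step 5: δ(r0, □) = (r0, 1, L) → [r0]□111111101
Step 6: δ(r0, □) = (r0, 1, L) → [r0]□1111111101
Step 7: δ(r0, □) = (r0, 1, L) → [r0]□11111111101
Step 8: δ(r0, □) = (r0, 1, L) → [r0]□111111111101
Step 9: δ(r0, □) = (r0, 1, L) → [r0]□1111111111101
Step 10: δ(r0, □) = (r0, 1, L) → [r0]□11111111111101
Step 11: δ(r0, □) = (r0, 1, L) → [r0]□111111111111101
Step 12: δ(r0, □) = (r0, 1, L) → [r0]□1111111111111101
Step 13: δ(r0, □) = (r0, 1, L) → [r0]□11111111111111101
Step 14: δ(r0, □) = (r0, 1, L) → [r0]□111111111111111101

The machine has not reached a halting state after 14 steps.
The machine did not halt within the 14-step bound.

Answer: No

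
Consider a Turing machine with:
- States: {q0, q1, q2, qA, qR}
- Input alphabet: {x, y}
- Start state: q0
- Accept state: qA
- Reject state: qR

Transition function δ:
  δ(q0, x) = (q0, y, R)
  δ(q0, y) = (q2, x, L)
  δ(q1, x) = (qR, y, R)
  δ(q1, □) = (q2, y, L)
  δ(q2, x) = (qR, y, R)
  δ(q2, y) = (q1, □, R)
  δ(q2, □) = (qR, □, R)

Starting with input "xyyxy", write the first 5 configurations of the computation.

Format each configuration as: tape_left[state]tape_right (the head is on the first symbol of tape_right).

Transitions applied:
Step 1: δ(q0, x) = (q0, y, R)
Step 2: δ(q0, y) = (q2, x, L)
Step 3: δ(q2, y) = (q1, □, R)
Step 4: δ(q1, x) = (qR, y, R)

The first 5 configurations are:
[q0]xyyxy ⊢ y[q0]yyxy ⊢ [q2]yxyxy ⊢ □[q1]xyxy ⊢ □y[qR]yxy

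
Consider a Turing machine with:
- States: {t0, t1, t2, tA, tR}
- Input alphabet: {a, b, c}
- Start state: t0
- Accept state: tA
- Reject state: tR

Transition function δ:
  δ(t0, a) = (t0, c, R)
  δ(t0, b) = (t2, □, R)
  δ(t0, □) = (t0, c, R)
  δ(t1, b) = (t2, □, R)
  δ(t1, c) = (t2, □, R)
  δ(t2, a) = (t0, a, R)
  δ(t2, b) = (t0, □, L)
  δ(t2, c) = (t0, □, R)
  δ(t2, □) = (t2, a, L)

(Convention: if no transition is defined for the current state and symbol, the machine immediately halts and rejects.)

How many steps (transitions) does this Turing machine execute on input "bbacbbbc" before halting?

Execution trace:
Initial: [t0]bbacbbbc
Step 1: δ(t0, b) = (t2, □, R) → □[t2]bacbbbc
Step 2: δ(t2, b) = (t0, □, L) → [t0]□□acbbbc
Step 3: δ(t0, □) = (t0, c, R) → c[t0]□acbbbc
Step 4: δ(t0, □) = (t0, c, R) → cc[t0]acbbbc
Step 5: δ(t0, a) = (t0, c, R) → ccc[t0]cbbbc

No transition is defined for δ(t0, c). By convention the machine halts and rejects.

The machine executed 5 steps before halting.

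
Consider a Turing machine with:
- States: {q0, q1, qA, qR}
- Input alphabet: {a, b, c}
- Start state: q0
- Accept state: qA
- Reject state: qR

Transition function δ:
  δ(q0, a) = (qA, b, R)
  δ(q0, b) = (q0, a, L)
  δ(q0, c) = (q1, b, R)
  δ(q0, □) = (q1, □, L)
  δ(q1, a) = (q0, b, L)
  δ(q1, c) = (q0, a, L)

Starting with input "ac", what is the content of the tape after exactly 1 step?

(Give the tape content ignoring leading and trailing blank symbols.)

Execution trace:
Initial: [q0]ac
Step 1: δ(q0, a) = (qA, b, R) → b[qA]c

The machine reaches the accept state qA and halts.

After 1 step, the tape (ignoring leading/trailing blanks) is: bc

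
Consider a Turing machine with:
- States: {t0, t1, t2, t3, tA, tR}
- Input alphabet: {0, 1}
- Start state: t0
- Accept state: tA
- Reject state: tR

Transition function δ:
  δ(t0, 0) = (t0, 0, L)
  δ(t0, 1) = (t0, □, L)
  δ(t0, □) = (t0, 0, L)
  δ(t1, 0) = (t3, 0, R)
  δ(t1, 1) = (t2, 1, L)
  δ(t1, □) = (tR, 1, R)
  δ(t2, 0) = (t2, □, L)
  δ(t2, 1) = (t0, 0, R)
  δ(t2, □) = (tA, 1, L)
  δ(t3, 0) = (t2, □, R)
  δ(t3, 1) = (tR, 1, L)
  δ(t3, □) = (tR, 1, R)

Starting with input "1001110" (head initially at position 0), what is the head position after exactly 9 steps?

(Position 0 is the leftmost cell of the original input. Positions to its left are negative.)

Execution trace (head position shown):
Step 0: [t0]1001110  (head at position 0)
Step 1: move left → [t0]□□001110  (head at position -1)
Step 2: move left → [t0]□0□001110  (head at position -2)
Step 3: move left → [t0]□00□001110  (head at position -3)
Step 4: move left → [t0]□000□001110  (head at position -4)
Step 5: move left → [t0]□0000□001110  (head at position -5)
Step 6: move left → [t0]□00000□001110  (head at position -6)
Step 7: move left → [t0]□000000□001110  (head at position -7)
Step 8: move left → [t0]□0000000□001110  (head at position -8)
Step 9: move left → [t0]□00000000□001110  (head at position -9)

After 9 steps, the head is at position -9.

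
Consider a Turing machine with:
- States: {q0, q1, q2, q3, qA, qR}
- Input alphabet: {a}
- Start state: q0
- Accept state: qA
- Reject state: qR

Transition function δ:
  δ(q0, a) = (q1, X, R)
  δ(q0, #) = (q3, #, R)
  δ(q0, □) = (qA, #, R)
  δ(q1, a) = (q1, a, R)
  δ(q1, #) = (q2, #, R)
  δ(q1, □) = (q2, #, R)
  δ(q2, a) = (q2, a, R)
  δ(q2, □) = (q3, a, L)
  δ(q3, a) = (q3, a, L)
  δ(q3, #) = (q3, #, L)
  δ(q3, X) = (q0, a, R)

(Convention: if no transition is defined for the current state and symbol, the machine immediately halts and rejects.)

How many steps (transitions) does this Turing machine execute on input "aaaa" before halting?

Execution trace:
Initial: [q0]aaaa
Step 1: δ(q0, a) = (q1, X, R) → X[q1]aaa
Step 2: δ(q1, a) = (q1, a, R) → Xa[q1]aa
Step 3: δ(q1, a) = (q1, a, R) → Xaa[q1]a
Step 4: δ(q1, a) = (q1, a, R) → Xaaa[q1]□
Step 5: δ(q1, □) = (q2, #, R) → Xaaa#[q2]□
Step 6: δ(q2, □) = (q3, a, L) → Xaaa[q3]#a
Step 7: δ(q3, #) = (q3, #, L) → Xaa[q3]a#a
Step 8: δ(q3, a) = (q3, a, L) → Xa[q3]aa#a
Step 9: δ(q3, a) = (q3, a, L) → X[q3]aaa#a
Step 10: δ(q3, a) = (q3, a, L) → [q3]Xaaa#a
Step 11: δ(q3, X) = (q0, a, R) → a[q0]aaa#a
Step 12: δ(q0, a) = (q1, X, R) → aX[q1]aa#a
Step 13: δ(q1, a) = (q1, a, R) → aXa[q1]a#a
Step 14: δ(q1, a) = (q1, a, R) → aXaa[q1]#a
Step 15: δ(q1, #) = (q2, #, R) → aXaa#[q2]a
Step 16: δ(q2, a) = (q2, a, R) → aXaa#a[q2]□
Step 17: δ(q2, □) = (q3, a, L) → aXaa#[q3]aa
Step 18: δ(q3, a) = (q3, a, L) → aXaa[q3]#aa
Step 19: δ(q3, #) = (q3, #, L) → aXa[q3]a#aa
Step 20: δ(q3, a) = (q3, a, L) → aX[q3]aa#aa
Step 21: δ(q3, a) = (q3, a, L) → a[q3]Xaa#aa
Step 22: δ(q3, X) = (q0, a, R) → aa[q0]aa#aa
Step 23: δ(q0, a) = (q1, X, R) → aaX[q1]a#aa
Step 24: δ(q1, a) = (q1, a, R) → aaXa[q1]#aa
Step 25: δ(q1, #) = (q2, #, R) → aaXa#[q2]aa
Step 26: δ(q2, a) = (q2, a, R) → aaXa#a[q2]a
Step 27: δ(q2, a) = (q2, a, R) → aaXa#aa[q2]□
Step 28: δ(q2, □) = (q3, a, L) → aaXa#a[q3]aa
Step 29: δ(q3, a) = (q3, a, L) → aaXa#[q3]aaa
Step 30: δ(q3, a) = (q3, a, L) → aaXa[q3]#aaa
Step 31: δ(q3, #) = (q3, #, L) → aaX[q3]a#aaa
Step 32: δ(q3, a) = (q3, a, L) → aa[q3]Xa#aaa
Step 33: δ(q3, X) = (q0, a, R) → aaa[q0]a#aaa
Step 34: δ(q0, a) = (q1, X, R) → aaaX[q1]#aaa
Step 35: δ(q1, #) = (q2, #, R) → aaaX#[q2]aaa
Step 36: δ(q2, a) = (q2, a, R) → aaaX#a[q2]aa
Step 37: δ(q2, a) = (q2, a, R) → aaaX#aa[q2]a
Step 38: δ(q2, a) = (q2, a, R) → aaaX#aaa[q2]□
Step 39: δ(q2, □) = (q3, a, L) → aaaX#aa[q3]aa
Step 40: δ(q3, a) = (q3, a, L) → aaaX#a[q3]aaa
Step 41: δ(q3, a) = (q3, a, L) → aaaX#[q3]aaaa
Step 42: δ(q3, a) = (q3, a, L) → aaaX[q3]#aaaa
Step 43: δ(q3, #) = (q3, #, L) → aaa[q3]X#aaaa
Step 44: δ(q3, X) = (q0, a, R) → aaaa[q0]#aaaa
Step 45: δ(q0, #) = (q3, #, R) → aaaa#[q3]aaaa
Step 46: δ(q3, a) = (q3, a, L) → aaaa[q3]#aaaa
Step 47: δ(q3, #) = (q3, #, L) → aaa[q3]a#aaaa
Step 48: δ(q3, a) = (q3, a, L) → aa[q3]aa#aaaa
Step 49: δ(q3, a) = (q3, a, L) → a[q3]aaa#aaaa
Step 50: δ(q3, a) = (q3, a, L) → [q3]aaaa#aaaa
Step 51: δ(q3, a) = (q3, a, L) → [q3]□aaaa#aaaa

No transition is defined for δ(q3, □). By convention the machine halts and rejects.

The machine executed 51 steps before halting.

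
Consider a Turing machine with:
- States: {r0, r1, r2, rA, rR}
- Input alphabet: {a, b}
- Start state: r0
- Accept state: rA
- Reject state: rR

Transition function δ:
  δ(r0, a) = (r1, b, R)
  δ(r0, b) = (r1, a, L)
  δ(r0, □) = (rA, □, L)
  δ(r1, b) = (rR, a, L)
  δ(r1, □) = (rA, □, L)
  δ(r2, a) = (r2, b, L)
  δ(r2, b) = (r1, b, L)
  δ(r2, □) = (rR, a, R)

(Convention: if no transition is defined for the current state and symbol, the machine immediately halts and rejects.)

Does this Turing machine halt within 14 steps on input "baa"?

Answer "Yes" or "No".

Execution trace:
Initial: [r0]baa
Step 1: δ(r0, b) = (r1, a, L) → [r1]□aaa
Step 2: δ(r1, □) = (rA, □, L) → [rA]□□aaa

The machine reaches the accept state rA and halts.
The machine halted after 2 steps (within the 14-step bound).

Answer: Yes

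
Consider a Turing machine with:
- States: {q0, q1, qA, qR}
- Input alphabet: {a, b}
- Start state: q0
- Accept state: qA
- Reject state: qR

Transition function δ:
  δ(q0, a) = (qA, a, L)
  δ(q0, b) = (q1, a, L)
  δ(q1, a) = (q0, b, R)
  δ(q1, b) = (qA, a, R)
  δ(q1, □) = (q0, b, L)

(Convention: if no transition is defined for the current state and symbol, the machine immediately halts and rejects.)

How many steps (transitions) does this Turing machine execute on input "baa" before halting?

Execution trace:
Initial: [q0]baa
Step 1: δ(q0, b) = (q1, a, L) → [q1]□aaa
Step 2: δ(q1, □) = (q0, b, L) → [q0]□baaa

No transition is defined for δ(q0, □). By convention the machine halts and rejects.

The machine executed 2 steps before halting.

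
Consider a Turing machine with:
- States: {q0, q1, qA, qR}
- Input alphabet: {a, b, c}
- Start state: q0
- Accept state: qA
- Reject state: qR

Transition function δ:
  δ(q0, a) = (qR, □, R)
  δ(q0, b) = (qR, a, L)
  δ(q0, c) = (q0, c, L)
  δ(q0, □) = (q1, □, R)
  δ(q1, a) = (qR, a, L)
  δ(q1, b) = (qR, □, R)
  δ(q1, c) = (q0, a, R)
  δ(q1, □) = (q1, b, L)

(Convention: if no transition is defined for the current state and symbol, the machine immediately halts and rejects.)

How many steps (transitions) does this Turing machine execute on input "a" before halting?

Execution trace:
Initial: [q0]a
Step 1: δ(q0, a) = (qR, □, R) → □[qR]□

The machine reaches the reject state qR and halts.

The machine executed 1 step before halting.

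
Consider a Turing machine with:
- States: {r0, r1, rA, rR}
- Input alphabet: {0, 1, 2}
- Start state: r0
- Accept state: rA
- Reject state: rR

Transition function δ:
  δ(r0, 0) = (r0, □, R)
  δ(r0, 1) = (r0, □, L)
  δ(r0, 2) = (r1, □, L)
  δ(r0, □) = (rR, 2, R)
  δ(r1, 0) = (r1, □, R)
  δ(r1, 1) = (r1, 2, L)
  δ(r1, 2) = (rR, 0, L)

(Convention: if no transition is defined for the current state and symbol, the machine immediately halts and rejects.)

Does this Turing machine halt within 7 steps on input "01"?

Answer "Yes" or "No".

Execution trace:
Initial: [r0]01
Step 1: δ(r0, 0) = (r0, □, R) → □[r0]1
Step 2: δ(r0, 1) = (r0, □, L) → [r0]□□
Step 3: δ(r0, □) = (rR, 2, R) → 2[rR]□

The machine reaches the reject state rR and halts.
The machine halted after 3 steps (within the 7-step bound).

Answer: Yes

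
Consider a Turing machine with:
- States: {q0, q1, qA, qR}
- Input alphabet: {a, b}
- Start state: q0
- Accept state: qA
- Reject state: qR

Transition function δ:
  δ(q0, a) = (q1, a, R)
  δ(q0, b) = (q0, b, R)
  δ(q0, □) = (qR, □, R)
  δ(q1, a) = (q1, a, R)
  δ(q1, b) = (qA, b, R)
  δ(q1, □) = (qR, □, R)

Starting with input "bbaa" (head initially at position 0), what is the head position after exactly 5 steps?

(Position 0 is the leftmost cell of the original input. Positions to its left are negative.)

Execution trace (head position shown):
Step 0: [q0]bbaa  (head at position 0)
Step 1: move right → b[q0]baa  (head at position 1)
Step 2: move right → bb[q0]aa  (head at position 2)
Step 3: move right → bba[q1]a  (head at position 3)
Step 4: move right → bbaa[q1]□  (head at position 4)
Step 5: move right → bbaa□[qR]□  (head at position 5)

After 5 steps, the head is at position 5.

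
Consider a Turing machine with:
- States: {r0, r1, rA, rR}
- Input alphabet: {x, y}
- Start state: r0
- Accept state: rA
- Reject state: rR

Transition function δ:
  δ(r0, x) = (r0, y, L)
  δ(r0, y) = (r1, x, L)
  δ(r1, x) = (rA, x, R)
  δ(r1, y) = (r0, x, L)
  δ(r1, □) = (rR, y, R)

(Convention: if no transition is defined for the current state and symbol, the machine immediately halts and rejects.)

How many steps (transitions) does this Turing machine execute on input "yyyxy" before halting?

Execution trace:
Initial: [r0]yyyxy
Step 1: δ(r0, y) = (r1, x, L) → [r1]□xyyxy
Step 2: δ(r1, □) = (rR, y, R) → y[rR]xyyxy

The machine reaches the reject state rR and halts.

The machine executed 2 steps before halting.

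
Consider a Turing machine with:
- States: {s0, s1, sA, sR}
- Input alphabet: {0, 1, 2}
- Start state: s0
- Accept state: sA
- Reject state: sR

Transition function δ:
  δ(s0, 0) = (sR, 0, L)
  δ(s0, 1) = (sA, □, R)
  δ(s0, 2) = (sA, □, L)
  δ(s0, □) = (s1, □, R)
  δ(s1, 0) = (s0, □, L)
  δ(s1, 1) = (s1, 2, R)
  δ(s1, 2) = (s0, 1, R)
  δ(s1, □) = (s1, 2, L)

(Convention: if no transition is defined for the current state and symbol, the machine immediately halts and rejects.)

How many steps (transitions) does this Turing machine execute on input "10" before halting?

Execution trace:
Initial: [s0]10
Step 1: δ(s0, 1) = (sA, □, R) → □[sA]0

The machine reaches the accept state sA and halts.

The machine executed 1 step before halting.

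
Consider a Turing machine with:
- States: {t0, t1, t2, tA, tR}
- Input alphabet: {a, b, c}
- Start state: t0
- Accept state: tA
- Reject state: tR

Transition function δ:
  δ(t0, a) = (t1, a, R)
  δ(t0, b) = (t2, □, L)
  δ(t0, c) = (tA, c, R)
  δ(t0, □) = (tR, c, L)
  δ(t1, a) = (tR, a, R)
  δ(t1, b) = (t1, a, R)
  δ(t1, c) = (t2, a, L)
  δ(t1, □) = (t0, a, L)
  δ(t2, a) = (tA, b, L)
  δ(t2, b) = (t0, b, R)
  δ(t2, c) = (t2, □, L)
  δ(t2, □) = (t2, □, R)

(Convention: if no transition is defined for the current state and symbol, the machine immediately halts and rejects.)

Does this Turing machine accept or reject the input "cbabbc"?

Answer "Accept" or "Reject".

Execution trace:
Initial: [t0]cbabbc
Step 1: δ(t0, c) = (tA, c, R) → c[tA]babbc

The machine reaches the accept state tA and halts.

Answer: Accept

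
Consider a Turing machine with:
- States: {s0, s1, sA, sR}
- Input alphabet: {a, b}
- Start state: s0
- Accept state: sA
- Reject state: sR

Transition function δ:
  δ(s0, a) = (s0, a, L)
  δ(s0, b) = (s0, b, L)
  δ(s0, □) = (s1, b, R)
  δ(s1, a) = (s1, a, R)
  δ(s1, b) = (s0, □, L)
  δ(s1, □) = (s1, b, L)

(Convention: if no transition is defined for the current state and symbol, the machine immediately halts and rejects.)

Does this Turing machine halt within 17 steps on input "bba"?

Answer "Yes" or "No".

Execution trace:
Initial: [s0]bba
Step 1: δ(s0, b) = (s0, b, L) → [s0]□bba
Step 2: δ(s0, □) = (s1, b, R) → b[s1]bba
Step 3: δ(s1, b) = (s0, □, L) → [s0]b□ba
Step 4: δ(s0, b) = (s0, b, L) → [s0]□b□ba
Step 5: δ(s0, □) = (s1, b, R) → b[s1]b□ba
Step 6: δ(s1, b) = (s0, □, L) → [s0]b□□ba
Step 7: δ(s0, b) = (s0, b, L) → [s0]□b□□ba
Step 8: δ(s0, □) = (s1, b, R) → b[s1]b□□ba
Step 9: δ(s1, b) = (s0, □, L) → [s0]b□□□ba
Step 10: δ(s0, b) = (s0, b, L) → [s0]□b□□□ba
Step 11: δ(s0, □) = (s1, b, R) → b[s1]b□□□ba
Step 12: δ(s1, b) = (s0, □, L) → [s0]b□□□□ba
Step 13: δ(s0, b) = (s0, b, L) → [s0]□b□□□□ba
Step 14: δ(s0, □) = (s1, b, R) → b[s1]b□□□□ba
Step 15: δ(s1, b) = (s0, □, L) → [s0]b□□□□□ba
Step 16: δ(s0, b) = (s0, b, L) → [s0]□b□□□□□ba
Step 17: δ(s0, □) = (s1, b, R) → b[s1]b□□□□□ba

The machine has not reached a halting state after 17 steps.
The machine did not halt within the 17-step bound.

Answer: No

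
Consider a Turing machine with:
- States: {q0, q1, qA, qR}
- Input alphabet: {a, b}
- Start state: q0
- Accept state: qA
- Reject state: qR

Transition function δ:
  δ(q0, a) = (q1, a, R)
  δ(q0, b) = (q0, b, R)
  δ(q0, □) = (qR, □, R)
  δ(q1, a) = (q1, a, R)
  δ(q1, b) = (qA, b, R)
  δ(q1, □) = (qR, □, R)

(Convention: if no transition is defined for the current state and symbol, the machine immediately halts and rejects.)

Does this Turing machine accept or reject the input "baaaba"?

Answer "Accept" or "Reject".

Execution trace:
Initial: [q0]baaaba
Step 1: δ(q0, b) = (q0, b, R) → b[q0]aaaba
Step 2: δ(q0, a) = (q1, a, R) → ba[q1]aaba
Step 3: δ(q1, a) = (q1, a, R) → baa[q1]aba
Step 4: δ(q1, a) = (q1, a, R) → baaa[q1]ba
Step 5: δ(q1, b) = (qA, b, R) → baaab[qA]a

The machine reaches the accept state qA and halts.

Answer: Accept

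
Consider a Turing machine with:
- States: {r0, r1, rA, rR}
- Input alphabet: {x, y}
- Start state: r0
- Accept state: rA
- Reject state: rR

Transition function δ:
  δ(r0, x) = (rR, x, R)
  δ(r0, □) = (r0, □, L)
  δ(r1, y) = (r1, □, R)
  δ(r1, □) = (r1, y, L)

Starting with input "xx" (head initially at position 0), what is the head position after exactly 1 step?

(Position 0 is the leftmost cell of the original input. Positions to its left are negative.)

Execution trace (head position shown):
Step 0: [r0]xx  (head at position 0)
Step 1: move right → x[rR]x  (head at position 1)

After 1 step, the head is at position 1.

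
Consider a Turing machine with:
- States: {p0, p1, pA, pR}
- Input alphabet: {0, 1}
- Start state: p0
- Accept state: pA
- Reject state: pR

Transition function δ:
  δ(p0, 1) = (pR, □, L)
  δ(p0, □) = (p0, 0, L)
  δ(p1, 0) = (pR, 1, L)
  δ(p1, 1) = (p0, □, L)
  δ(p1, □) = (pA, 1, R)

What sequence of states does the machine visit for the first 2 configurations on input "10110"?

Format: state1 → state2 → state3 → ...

Execution trace:
Initial: [p0]10110
Step 1: δ(p0, 1) = (pR, □, L) → [pR]□□0110

The machine reaches the reject state pR and halts.

State sequence: p0 → pR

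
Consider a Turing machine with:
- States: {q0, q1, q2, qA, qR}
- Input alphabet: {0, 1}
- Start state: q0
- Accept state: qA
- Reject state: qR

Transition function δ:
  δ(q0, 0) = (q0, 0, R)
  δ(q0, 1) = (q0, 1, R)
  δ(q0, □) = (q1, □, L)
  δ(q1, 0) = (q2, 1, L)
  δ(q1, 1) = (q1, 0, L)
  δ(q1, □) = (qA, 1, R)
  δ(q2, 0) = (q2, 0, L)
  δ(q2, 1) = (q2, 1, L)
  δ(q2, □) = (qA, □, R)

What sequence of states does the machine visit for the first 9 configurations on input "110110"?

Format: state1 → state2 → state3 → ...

Execution trace:
Initial: [q0]110110
Step 1: δ(q0, 1) = (q0, 1, R) → 1[q0]10110
Step 2: δ(q0, 1) = (q0, 1, R) → 11[q0]0110
Step 3: δ(q0, 0) = (q0, 0, R) → 110[q0]110
Step 4: δ(q0, 1) = (q0, 1, R) → 1101[q0]10
Step 5: δ(q0, 1) = (q0, 1, R) → 11011[q0]0
Step 6: δ(q0, 0) = (q0, 0, R) → 110110[q0]□
Step 7: δ(q0, □) = (q1, □, L) → 11011[q1]0□
Step 8: δ(q1, 0) = (q2, 1, L) → 1101[q2]11□

State sequence: q0 → q0 → q0 → q0 → q0 → q0 → q0 → q1 → q2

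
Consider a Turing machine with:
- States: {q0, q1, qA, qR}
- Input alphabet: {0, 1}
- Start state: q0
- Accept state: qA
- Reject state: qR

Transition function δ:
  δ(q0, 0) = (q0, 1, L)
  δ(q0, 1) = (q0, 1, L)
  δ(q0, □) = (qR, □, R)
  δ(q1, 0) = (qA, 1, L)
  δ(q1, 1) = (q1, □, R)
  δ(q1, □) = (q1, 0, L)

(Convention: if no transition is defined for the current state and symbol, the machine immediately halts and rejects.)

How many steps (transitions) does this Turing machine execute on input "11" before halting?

Execution trace:
Initial: [q0]11
Step 1: δ(q0, 1) = (q0, 1, L) → [q0]□11
Step 2: δ(q0, □) = (qR, □, R) → □[qR]11

The machine reaches the reject state qR and halts.

The machine executed 2 steps before halting.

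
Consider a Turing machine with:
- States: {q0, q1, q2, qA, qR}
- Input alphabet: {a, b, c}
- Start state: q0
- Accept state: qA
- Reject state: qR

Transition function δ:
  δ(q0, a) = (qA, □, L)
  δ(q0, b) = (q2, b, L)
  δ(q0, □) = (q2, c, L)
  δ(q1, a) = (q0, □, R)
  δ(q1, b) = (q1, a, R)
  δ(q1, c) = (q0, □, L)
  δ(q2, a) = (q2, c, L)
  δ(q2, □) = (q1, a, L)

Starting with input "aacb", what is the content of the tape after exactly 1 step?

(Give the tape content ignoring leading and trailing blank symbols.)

Execution trace:
Initial: [q0]aacb
Step 1: δ(q0, a) = (qA, □, L) → [qA]□□acb

The machine reaches the accept state qA and halts.

After 1 step, the tape (ignoring leading/trailing blanks) is: acb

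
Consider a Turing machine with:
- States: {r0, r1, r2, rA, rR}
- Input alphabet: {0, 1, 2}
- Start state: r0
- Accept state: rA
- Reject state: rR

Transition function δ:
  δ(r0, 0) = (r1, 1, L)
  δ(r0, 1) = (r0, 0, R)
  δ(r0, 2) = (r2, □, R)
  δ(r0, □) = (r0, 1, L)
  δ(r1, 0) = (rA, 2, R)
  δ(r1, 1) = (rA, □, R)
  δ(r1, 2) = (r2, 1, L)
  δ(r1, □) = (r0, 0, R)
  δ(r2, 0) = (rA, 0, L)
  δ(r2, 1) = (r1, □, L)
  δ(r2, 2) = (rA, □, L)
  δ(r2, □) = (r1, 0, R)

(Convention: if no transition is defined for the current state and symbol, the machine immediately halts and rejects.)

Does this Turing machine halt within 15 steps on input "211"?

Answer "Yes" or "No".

Execution trace:
Initial: [r0]211
Step 1: δ(r0, 2) = (r2, □, R) → □[r2]11
Step 2: δ(r2, 1) = (r1, □, L) → [r1]□□1
Step 3: δ(r1, □) = (r0, 0, R) → 0[r0]□1
Step 4: δ(r0, □) = (r0, 1, L) → [r0]011
Step 5: δ(r0, 0) = (r1, 1, L) → [r1]□111
Step 6: δ(r1, □) = (r0, 0, R) → 0[r0]111
Step 7: δ(r0, 1) = (r0, 0, R) → 00[r0]11
Step 8: δ(r0, 1) = (r0, 0, R) → 000[r0]1
Step 9: δ(r0, 1) = (r0, 0, R) → 0000[r0]□
Step 10: δ(r0, □) = (r0, 1, L) → 000[r0]01
Step 11: δ(r0, 0) = (r1, 1, L) → 00[r1]011
Step 12: δ(r1, 0) = (rA, 2, R) → 002[rA]11

The machine reaches the accept state rA and halts.
The machine halted after 12 steps (within the 15-step bound).

Answer: Yes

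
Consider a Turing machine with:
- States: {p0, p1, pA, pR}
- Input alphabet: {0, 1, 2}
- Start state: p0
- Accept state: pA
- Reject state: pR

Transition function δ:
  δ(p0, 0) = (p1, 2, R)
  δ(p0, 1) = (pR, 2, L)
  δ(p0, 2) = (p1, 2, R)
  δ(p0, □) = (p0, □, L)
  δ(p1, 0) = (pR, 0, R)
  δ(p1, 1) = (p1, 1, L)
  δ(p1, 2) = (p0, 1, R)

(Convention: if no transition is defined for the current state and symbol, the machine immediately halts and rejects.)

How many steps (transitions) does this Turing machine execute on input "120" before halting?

Execution trace:
Initial: [p0]120
Step 1: δ(p0, 1) = (pR, 2, L) → [pR]□220

The machine reaches the reject state pR and halts.

The machine executed 1 step before halting.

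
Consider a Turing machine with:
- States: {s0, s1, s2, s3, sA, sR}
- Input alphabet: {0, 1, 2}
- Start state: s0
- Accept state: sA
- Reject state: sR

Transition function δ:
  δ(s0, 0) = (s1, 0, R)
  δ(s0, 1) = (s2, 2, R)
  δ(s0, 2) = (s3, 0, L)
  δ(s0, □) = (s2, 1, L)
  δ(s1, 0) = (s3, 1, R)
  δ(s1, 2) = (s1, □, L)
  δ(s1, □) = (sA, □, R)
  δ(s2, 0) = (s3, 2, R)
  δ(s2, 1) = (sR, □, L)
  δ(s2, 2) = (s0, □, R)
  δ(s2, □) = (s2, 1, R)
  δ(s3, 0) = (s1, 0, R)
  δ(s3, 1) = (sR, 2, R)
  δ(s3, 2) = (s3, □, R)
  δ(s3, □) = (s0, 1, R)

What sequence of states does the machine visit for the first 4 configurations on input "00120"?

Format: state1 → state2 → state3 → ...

Execution trace:
Initial: [s0]00120
Step 1: δ(s0, 0) = (s1, 0, R) → 0[s1]0120
Step 2: δ(s1, 0) = (s3, 1, R) → 01[s3]120
Step 3: δ(s3, 1) = (sR, 2, R) → 012[sR]20

The machine reaches the reject state sR and halts.

State sequence: s0 → s1 → s3 → sR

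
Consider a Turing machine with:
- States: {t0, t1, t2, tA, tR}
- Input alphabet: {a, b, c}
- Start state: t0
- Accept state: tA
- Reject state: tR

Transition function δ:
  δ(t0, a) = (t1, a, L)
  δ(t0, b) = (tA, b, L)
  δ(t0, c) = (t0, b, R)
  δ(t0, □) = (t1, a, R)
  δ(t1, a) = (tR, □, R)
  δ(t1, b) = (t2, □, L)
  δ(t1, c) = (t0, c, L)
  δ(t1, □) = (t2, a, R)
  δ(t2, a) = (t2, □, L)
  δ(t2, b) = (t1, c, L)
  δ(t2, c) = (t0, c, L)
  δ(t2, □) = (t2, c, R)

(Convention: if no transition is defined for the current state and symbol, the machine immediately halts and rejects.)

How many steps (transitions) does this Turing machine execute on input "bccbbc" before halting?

Execution trace:
Initial: [t0]bccbbc
Step 1: δ(t0, b) = (tA, b, L) → [tA]□bccbbc

The machine reaches the accept state tA and halts.

The machine executed 1 step before halting.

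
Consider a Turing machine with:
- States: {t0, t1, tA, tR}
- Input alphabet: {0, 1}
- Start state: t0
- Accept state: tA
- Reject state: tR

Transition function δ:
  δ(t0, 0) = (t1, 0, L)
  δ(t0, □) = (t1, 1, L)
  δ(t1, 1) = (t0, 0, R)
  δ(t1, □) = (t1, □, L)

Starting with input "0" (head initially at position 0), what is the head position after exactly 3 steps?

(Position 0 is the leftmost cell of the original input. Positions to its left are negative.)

Execution trace (head position shown):
Step 0: [t0]0  (head at position 0)
Step 1: move left → [t1]□0  (head at position -1)
Step 2: move left → [t1]□□0  (head at position -2)
Step 3: move left → [t1]□□□0  (head at position -3)

After 3 steps, the head is at position -3.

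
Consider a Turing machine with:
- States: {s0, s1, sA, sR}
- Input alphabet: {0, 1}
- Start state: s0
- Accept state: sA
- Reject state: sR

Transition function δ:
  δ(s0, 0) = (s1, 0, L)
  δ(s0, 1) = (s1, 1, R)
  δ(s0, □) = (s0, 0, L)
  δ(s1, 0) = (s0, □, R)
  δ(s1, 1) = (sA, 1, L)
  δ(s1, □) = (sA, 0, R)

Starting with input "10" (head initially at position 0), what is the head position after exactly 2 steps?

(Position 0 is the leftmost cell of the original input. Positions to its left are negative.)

Execution trace (head position shown):
Step 0: [s0]10  (head at position 0)
Step 1: move right → 1[s1]0  (head at position 1)
Step 2: move right → 1□[s0]□  (head at position 2)

After 2 steps, the head is at position 2.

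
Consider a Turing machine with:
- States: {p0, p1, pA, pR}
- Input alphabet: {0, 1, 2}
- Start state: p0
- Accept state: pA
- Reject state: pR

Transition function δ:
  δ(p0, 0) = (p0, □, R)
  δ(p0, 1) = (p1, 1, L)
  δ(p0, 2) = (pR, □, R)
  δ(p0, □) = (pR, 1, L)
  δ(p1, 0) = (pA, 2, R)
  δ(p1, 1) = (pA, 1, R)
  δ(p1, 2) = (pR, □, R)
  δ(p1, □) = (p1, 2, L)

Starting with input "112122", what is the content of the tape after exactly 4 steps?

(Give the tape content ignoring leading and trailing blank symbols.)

Execution trace:
Initial: [p0]112122
Step 1: δ(p0, 1) = (p1, 1, L) → [p1]□112122
Step 2: δ(p1, □) = (p1, 2, L) → [p1]□2112122
Step 3: δ(p1, □) = (p1, 2, L) → [p1]□22112122
Step 4: δ(p1, □) = (p1, 2, L) → [p1]□222112122

After 4 steps, the tape (ignoring leading/trailing blanks) is: 222112122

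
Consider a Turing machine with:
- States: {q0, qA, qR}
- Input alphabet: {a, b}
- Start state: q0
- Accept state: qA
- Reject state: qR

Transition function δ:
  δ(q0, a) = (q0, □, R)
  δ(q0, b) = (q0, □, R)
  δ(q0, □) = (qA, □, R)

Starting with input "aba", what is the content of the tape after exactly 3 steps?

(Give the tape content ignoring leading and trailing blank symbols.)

Execution trace:
Initial: [q0]aba
Step 1: δ(q0, a) = (q0, □, R) → □[q0]ba
Step 2: δ(q0, b) = (q0, □, R) → □□[q0]a
Step 3: δ(q0, a) = (q0, □, R) → □□□[q0]□

After 3 steps, the tape (ignoring leading/trailing blanks) is: □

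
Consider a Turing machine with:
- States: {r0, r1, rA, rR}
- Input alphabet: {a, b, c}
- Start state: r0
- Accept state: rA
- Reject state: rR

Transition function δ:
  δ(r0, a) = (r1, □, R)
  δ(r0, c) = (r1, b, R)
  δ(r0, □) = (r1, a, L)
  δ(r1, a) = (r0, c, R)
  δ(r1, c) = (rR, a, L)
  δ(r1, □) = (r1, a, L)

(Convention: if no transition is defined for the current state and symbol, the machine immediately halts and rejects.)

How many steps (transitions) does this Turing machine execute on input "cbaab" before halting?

Execution trace:
Initial: [r0]cbaab
Step 1: δ(r0, c) = (r1, b, R) → b[r1]baab

No transition is defined for δ(r1, b). By convention the machine halts and rejects.

The machine executed 1 step before halting.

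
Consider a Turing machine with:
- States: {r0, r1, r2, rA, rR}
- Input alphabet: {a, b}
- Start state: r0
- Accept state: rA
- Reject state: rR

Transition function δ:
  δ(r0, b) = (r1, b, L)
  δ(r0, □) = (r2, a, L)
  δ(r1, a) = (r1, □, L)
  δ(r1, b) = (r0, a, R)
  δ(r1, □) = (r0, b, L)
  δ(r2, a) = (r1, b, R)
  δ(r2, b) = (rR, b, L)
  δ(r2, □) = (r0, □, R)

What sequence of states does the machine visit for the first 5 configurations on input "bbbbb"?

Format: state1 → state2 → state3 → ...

Execution trace:
Initial: [r0]bbbbb
Step 1: δ(r0, b) = (r1, b, L) → [r1]□bbbbb
Step 2: δ(r1, □) = (r0, b, L) → [r0]□bbbbbb
Step 3: δ(r0, □) = (r2, a, L) → [r2]□abbbbbb
Step 4: δ(r2, □) = (r0, □, R) → □[r0]abbbbbb

No transition is defined for δ(r0, a). By convention the machine halts and rejects.

State sequence: r0 → r1 → r0 → r2 → r0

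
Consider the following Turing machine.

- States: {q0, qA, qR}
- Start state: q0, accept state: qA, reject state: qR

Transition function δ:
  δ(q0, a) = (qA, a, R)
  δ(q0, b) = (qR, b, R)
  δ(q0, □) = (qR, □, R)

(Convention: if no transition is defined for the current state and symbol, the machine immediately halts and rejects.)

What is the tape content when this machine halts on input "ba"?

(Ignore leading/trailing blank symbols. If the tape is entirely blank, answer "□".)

Execution trace:
Initial: [q0]ba
Step 1: δ(q0, b) = (qR, b, R) → b[qR]a

The machine reaches the reject state qR and halts.

Final tape (ignoring leading/trailing blanks): ba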